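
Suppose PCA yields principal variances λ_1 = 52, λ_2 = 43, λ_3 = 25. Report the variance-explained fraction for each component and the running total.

Step 1 — total variance = trace(Sigma) = Σ λ_i = 52 + 43 + 25 = 120.

Step 2 — fraction explained by component i = λ_i / Σ λ:
  PC1: 52/120 = 0.4333
  PC2: 43/120 = 0.3583
  PC3: 25/120 = 0.2083

Step 3 — cumulative fraction after k components = (λ_1 + ... + λ_k) / Σ λ:
  k = 1: 52/120 = 0.4333
  k = 2: (52 + 43)/120 = 95/120 = 0.7917
  k = 3: (52 + 43 + 25)/120 = 120/120 = 1

Summary (fraction, with percent):

explained: PC1 0.4333 (43.33%), PC2 0.3583 (35.83%), PC3 0.2083 (20.83%);  cumulative: 0.4333, 0.7917, 1


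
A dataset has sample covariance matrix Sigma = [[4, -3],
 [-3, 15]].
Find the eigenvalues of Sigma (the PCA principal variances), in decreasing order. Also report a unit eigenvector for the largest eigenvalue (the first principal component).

Step 1 — characteristic polynomial of 2×2 Sigma:
  det(Sigma - λI) = λ² - trace · λ + det = 0.
  trace = 4 + 15 = 19, det = 4·15 - (-3)² = 51.
Step 2 — discriminant:
  Δ = trace² - 4·det = 361 - 204 = 157.
Step 3 — eigenvalues:
  λ = (trace ± √Δ)/2 = (19 ± 12.53)/2,
  λ_1 = 15.765,  λ_2 = 3.235.

Step 4 — unit eigenvector for λ_1: solve (Sigma - λ_1 I)v = 0. First row:
  (4 - 15.765)·v_x + (-3)·v_y = 0, i.e. (-11.765)·v_x + (-3)·v_y = 0,
  so v ∝ (b, λ_1 - a) = (-3, 11.765); multiply by -1 so the first entry is positive: u = (3, -11.765).
  ||u|| = √((3)² + (-11.765)²) = √(147.4148) ≈ 12.1414,
  v_1 = u/||u|| ≈ (0.2471, -0.969) (||v_1|| = 1).

λ_1 = 15.765,  λ_2 = 3.235;  v_1 ≈ (0.2471, -0.969)


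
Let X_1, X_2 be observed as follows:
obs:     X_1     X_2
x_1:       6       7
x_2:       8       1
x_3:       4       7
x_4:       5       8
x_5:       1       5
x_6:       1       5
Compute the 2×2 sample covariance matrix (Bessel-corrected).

Step 1 — column means:
  mean(X_1) = (6 + 8 + 4 + 5 + 1 + 1) / 6 = 25/6 = 4.1667
  mean(X_2) = (7 + 1 + 7 + 8 + 5 + 5) / 6 = 33/6 = 5.5

Step 2 — sample covariance S[i,j] = (1/(n-1)) · Σ_k (x_{k,i} - mean_i) · (x_{k,j} - mean_j), with n-1 = 5.
  S[X_1,X_1] = ((1.8333)·(1.8333) + (3.8333)·(3.8333) + (-0.1667)·(-0.1667) + (0.8333)·(0.8333) + (-3.1667)·(-3.1667) + (-3.1667)·(-3.1667)) / 5 = 38.8333/5 = 7.7667
  S[X_1,X_2] = ((1.8333)·(1.5) + (3.8333)·(-4.5) + (-0.1667)·(1.5) + (0.8333)·(2.5) + (-3.1667)·(-0.5) + (-3.1667)·(-0.5)) / 5 = -9.5/5 = -1.9
  S[X_2,X_2] = ((1.5)·(1.5) + (-4.5)·(-4.5) + (1.5)·(1.5) + (2.5)·(2.5) + (-0.5)·(-0.5) + (-0.5)·(-0.5)) / 5 = 31.5/5 = 6.3

S is symmetric (S[j,i] = S[i,j]). Assembling:

S = [[7.7667, -1.9],
 [-1.9, 6.3]]


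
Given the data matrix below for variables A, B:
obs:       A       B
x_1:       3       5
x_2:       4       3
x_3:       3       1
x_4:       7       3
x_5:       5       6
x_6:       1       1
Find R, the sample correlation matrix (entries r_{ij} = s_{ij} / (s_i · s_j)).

Step 1 — column means:
  mean(A) = (3 + 4 + 3 + 7 + 5 + 1) / 6 = 23/6 = 3.8333
  mean(B) = (5 + 3 + 1 + 3 + 6 + 1) / 6 = 19/6 = 3.1667

Step 2 — sample variances and covariances s[i,j] = (1/(n-1)) · Σ_k (x_{k,i} - mean_i) · (x_{k,j} - mean_j), with n-1 = 5:
  s[A,A] = ((-0.8333)·(-0.8333) + (0.1667)·(0.1667) + (-0.8333)·(-0.8333) + (3.1667)·(3.1667) + (1.1667)·(1.1667) + (-2.8333)·(-2.8333)) / 5 = 20.8333/5 = 4.1667
  s[A,B] = ((-0.8333)·(1.8333) + (0.1667)·(-0.1667) + (-0.8333)·(-2.1667) + (3.1667)·(-0.1667) + (1.1667)·(2.8333) + (-2.8333)·(-2.1667)) / 5 = 9.1667/5 = 1.8333
  s[B,B] = ((1.8333)·(1.8333) + (-0.1667)·(-0.1667) + (-2.1667)·(-2.1667) + (-0.1667)·(-0.1667) + (2.8333)·(2.8333) + (-2.1667)·(-2.1667)) / 5 = 20.8333/5 = 4.1667
  Sample standard deviations s_i = √(s[i,i]):
  s(A) = √(4.1667) = 2.0412
  s(B) = √(4.1667) = 2.0412

Step 3 — r_{ij} = s_{ij} / (s_i · s_j):
  r[A,A] = 1 (diagonal).
  r[A,B] = 1.8333 / (2.0412 · 2.0412) = 1.8333 / 4.1667 = 0.44
  r[B,B] = 1 (diagonal).

R is symmetric with unit diagonal. Assembling:

R = [[1, 0.44],
 [0.44, 1]]


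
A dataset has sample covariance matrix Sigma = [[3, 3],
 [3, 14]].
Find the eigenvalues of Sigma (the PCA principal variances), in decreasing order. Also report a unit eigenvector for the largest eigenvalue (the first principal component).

Step 1 — characteristic polynomial of 2×2 Sigma:
  det(Sigma - λI) = λ² - trace · λ + det = 0.
  trace = 3 + 14 = 17, det = 3·14 - (3)² = 33.
Step 2 — discriminant:
  Δ = trace² - 4·det = 289 - 132 = 157.
Step 3 — eigenvalues:
  λ = (trace ± √Δ)/2 = (17 ± 12.53)/2,
  λ_1 = 14.765,  λ_2 = 2.235.

Step 4 — unit eigenvector for λ_1: solve (Sigma - λ_1 I)v = 0. First row:
  (3 - 14.765)·v_x + (3)·v_y = 0, i.e. (-11.765)·v_x + (3)·v_y = 0,
  so v ∝ (b, λ_1 - a) = (3, 11.765) = u.
  ||u|| = √((3)² + (11.765)²) = √(147.4148) ≈ 12.1414,
  v_1 = u/||u|| ≈ (0.2471, 0.969) (||v_1|| = 1).

λ_1 = 14.765,  λ_2 = 2.235;  v_1 ≈ (0.2471, 0.969)


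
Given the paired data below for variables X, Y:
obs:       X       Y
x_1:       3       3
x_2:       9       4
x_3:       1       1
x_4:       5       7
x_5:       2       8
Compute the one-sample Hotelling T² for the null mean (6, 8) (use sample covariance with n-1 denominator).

Step 1 — sample mean vector:
  mean(X) = (3 + 9 + 1 + 5 + 2) / 5 = 20/5 = 4
  mean(Y) = (3 + 4 + 1 + 7 + 8) / 5 = 23/5 = 4.6
  x̄ = (4, 4.6),  deviation x̄ - mu_0 = (4, 4.6) - (6, 8) = (-2, -3.4).

Step 2 — sample covariance matrix, S[i,j] = (1/(n-1)) · Σ_k (x_{k,i} - mean_i) · (x_{k,j} - mean_j), divisor n-1 = 4:
  S[X,X] = ((-1)·(-1) + (5)·(5) + (-3)·(-3) + (1)·(1) + (-2)·(-2)) / 4 = 40/4 = 10
  S[X,Y] = ((-1)·(-1.6) + (5)·(-0.6) + (-3)·(-3.6) + (1)·(2.4) + (-2)·(3.4)) / 4 = 5/4 = 1.25
  S[Y,Y] = ((-1.6)·(-1.6) + (-0.6)·(-0.6) + (-3.6)·(-3.6) + (2.4)·(2.4) + (3.4)·(3.4)) / 4 = 33.2/4 = 8.3
  S = [[10, 1.25],
 [1.25, 8.3]].

Step 3 — invert S. det(S) = 10·8.3 - (1.25)² = 81.4375.
  S^{-1} = (1/det) · [[d, -b], [-b, a]] = [[0.1019, -0.0153],
 [-0.0153, 0.1228]].

Step 4 — quadratic form (x̄ - mu_0)^T · S^{-1} · (x̄ - mu_0):
  S^{-1} · (x̄ - mu_0) = (-0.1517, -0.3868),
  (x̄ - mu_0)^T · [...] = (-2)·(-0.1517) + (-3.4)·(-0.3868) = 1.6184.

Step 5 — scale by n: T² = 5 · 1.6184 = 8.0921.

T² ≈ 8.0921


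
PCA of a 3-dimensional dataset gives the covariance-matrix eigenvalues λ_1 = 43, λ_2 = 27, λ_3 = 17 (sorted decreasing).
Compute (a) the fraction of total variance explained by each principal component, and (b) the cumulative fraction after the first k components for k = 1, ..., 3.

Step 1 — total variance = trace(Sigma) = Σ λ_i = 43 + 27 + 17 = 87.

Step 2 — fraction explained by component i = λ_i / Σ λ:
  PC1: 43/87 = 0.4943
  PC2: 27/87 = 0.3103
  PC3: 17/87 = 0.1954

Step 3 — cumulative fraction after k components = (λ_1 + ... + λ_k) / Σ λ:
  k = 1: 43/87 = 0.4943
  k = 2: (43 + 27)/87 = 70/87 = 0.8046
  k = 3: (43 + 27 + 17)/87 = 87/87 = 1

Summary (fraction, with percent):

explained: PC1 0.4943 (49.43%), PC2 0.3103 (31.03%), PC3 0.1954 (19.54%);  cumulative: 0.4943, 0.8046, 1


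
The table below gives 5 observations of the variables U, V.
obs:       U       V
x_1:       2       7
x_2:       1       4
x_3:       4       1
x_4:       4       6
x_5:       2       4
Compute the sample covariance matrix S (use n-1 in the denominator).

Step 1 — column means:
  mean(U) = (2 + 1 + 4 + 4 + 2) / 5 = 13/5 = 2.6
  mean(V) = (7 + 4 + 1 + 6 + 4) / 5 = 22/5 = 4.4

Step 2 — sample covariance S[i,j] = (1/(n-1)) · Σ_k (x_{k,i} - mean_i) · (x_{k,j} - mean_j), with n-1 = 4.
  S[U,U] = ((-0.6)·(-0.6) + (-1.6)·(-1.6) + (1.4)·(1.4) + (1.4)·(1.4) + (-0.6)·(-0.6)) / 4 = 7.2/4 = 1.8
  S[U,V] = ((-0.6)·(2.6) + (-1.6)·(-0.4) + (1.4)·(-3.4) + (1.4)·(1.6) + (-0.6)·(-0.4)) / 4 = -3.2/4 = -0.8
  S[V,V] = ((2.6)·(2.6) + (-0.4)·(-0.4) + (-3.4)·(-3.4) + (1.6)·(1.6) + (-0.4)·(-0.4)) / 4 = 21.2/4 = 5.3

S is symmetric (S[j,i] = S[i,j]). Assembling:

S = [[1.8, -0.8],
 [-0.8, 5.3]]


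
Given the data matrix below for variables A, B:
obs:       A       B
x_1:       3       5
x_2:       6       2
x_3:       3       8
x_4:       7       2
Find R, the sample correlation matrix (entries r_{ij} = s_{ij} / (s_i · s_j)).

Step 1 — column means:
  mean(A) = (3 + 6 + 3 + 7) / 4 = 19/4 = 4.75
  mean(B) = (5 + 2 + 8 + 2) / 4 = 17/4 = 4.25

Step 2 — sample variances and covariances s[i,j] = (1/(n-1)) · Σ_k (x_{k,i} - mean_i) · (x_{k,j} - mean_j), with n-1 = 3:
  s[A,A] = ((-1.75)·(-1.75) + (1.25)·(1.25) + (-1.75)·(-1.75) + (2.25)·(2.25)) / 3 = 12.75/3 = 4.25
  s[A,B] = ((-1.75)·(0.75) + (1.25)·(-2.25) + (-1.75)·(3.75) + (2.25)·(-2.25)) / 3 = -15.75/3 = -5.25
  s[B,B] = ((0.75)·(0.75) + (-2.25)·(-2.25) + (3.75)·(3.75) + (-2.25)·(-2.25)) / 3 = 24.75/3 = 8.25
  Sample standard deviations s_i = √(s[i,i]):
  s(A) = √(4.25) = 2.0616
  s(B) = √(8.25) = 2.8723

Step 3 — r_{ij} = s_{ij} / (s_i · s_j):
  r[A,A] = 1 (diagonal).
  r[A,B] = -5.25 / (2.0616 · 2.8723) = -5.25 / 5.9214 = -0.8866
  r[B,B] = 1 (diagonal).

R is symmetric with unit diagonal. Assembling:

R = [[1, -0.8866],
 [-0.8866, 1]]


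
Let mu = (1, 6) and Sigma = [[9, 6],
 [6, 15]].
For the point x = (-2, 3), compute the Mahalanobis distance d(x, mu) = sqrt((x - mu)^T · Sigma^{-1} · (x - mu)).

Step 1 — centre the observation: (x - mu) = (-3, -3).

Step 2 — invert Sigma. det(Sigma) = 9·15 - (6)² = 99.
  Sigma^{-1} = (1/det) · [[d, -b], [-b, a]] = [[0.1515, -0.0606],
 [-0.0606, 0.0909]].

Step 3 — form the quadratic (x - mu)^T · Sigma^{-1} · (x - mu):
  Sigma^{-1} · (x - mu) = (-0.2727, -0.0909).
  (x - mu)^T · [Sigma^{-1} · (x - mu)] = (-3)·(-0.2727) + (-3)·(-0.0909) = 1.0909.

Step 4 — take square root: d = √(1.0909) ≈ 1.0445.

d(x, mu) = √(1.0909) ≈ 1.0445


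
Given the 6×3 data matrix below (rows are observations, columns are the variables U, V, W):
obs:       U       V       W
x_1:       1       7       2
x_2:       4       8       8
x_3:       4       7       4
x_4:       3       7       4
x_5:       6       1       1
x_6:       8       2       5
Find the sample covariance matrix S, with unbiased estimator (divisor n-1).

Step 1 — column means:
  mean(U) = (1 + 4 + 4 + 3 + 6 + 8) / 6 = 26/6 = 4.3333
  mean(V) = (7 + 8 + 7 + 7 + 1 + 2) / 6 = 32/6 = 5.3333
  mean(W) = (2 + 8 + 4 + 4 + 1 + 5) / 6 = 24/6 = 4

Step 2 — sample covariance S[i,j] = (1/(n-1)) · Σ_k (x_{k,i} - mean_i) · (x_{k,j} - mean_j), with n-1 = 5.
  S[U,U] = ((-3.3333)·(-3.3333) + (-0.3333)·(-0.3333) + (-0.3333)·(-0.3333) + (-1.3333)·(-1.3333) + (1.6667)·(1.6667) + (3.6667)·(3.6667)) / 5 = 29.3333/5 = 5.8667
  S[U,V] = ((-3.3333)·(1.6667) + (-0.3333)·(2.6667) + (-0.3333)·(1.6667) + (-1.3333)·(1.6667) + (1.6667)·(-4.3333) + (3.6667)·(-3.3333)) / 5 = -28.6667/5 = -5.7333
  S[U,W] = ((-3.3333)·(-2) + (-0.3333)·(4) + (-0.3333)·(0) + (-1.3333)·(0) + (1.6667)·(-3) + (3.6667)·(1)) / 5 = 4/5 = 0.8
  S[V,V] = ((1.6667)·(1.6667) + (2.6667)·(2.6667) + (1.6667)·(1.6667) + (1.6667)·(1.6667) + (-4.3333)·(-4.3333) + (-3.3333)·(-3.3333)) / 5 = 45.3333/5 = 9.0667
  S[V,W] = ((1.6667)·(-2) + (2.6667)·(4) + (1.6667)·(0) + (1.6667)·(0) + (-4.3333)·(-3) + (-3.3333)·(1)) / 5 = 17/5 = 3.4
  S[W,W] = ((-2)·(-2) + (4)·(4) + (0)·(0) + (0)·(0) + (-3)·(-3) + (1)·(1)) / 5 = 30/5 = 6

S is symmetric (S[j,i] = S[i,j]). Assembling:

S = [[5.8667, -5.7333, 0.8],
 [-5.7333, 9.0667, 3.4],
 [0.8, 3.4, 6]]


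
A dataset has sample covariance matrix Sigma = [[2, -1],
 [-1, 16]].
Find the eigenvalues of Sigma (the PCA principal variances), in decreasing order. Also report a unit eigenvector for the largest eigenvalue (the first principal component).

Step 1 — characteristic polynomial of 2×2 Sigma:
  det(Sigma - λI) = λ² - trace · λ + det = 0.
  trace = 2 + 16 = 18, det = 2·16 - (-1)² = 31.
Step 2 — discriminant:
  Δ = trace² - 4·det = 324 - 124 = 200.
Step 3 — eigenvalues:
  λ = (trace ± √Δ)/2 = (18 ± 14.1421)/2,
  λ_1 = 16.0711,  λ_2 = 1.9289.

Step 4 — unit eigenvector for λ_1: solve (Sigma - λ_1 I)v = 0. First row:
  (2 - 16.0711)·v_x + (-1)·v_y = 0, i.e. (-14.0711)·v_x + (-1)·v_y = 0,
  so v ∝ (b, λ_1 - a) = (-1, 14.0711); multiply by -1 so the first entry is positive: u = (1, -14.0711).
  ||u|| = √((1)² + (-14.0711)²) = √(198.9949) ≈ 14.1066,
  v_1 = u/||u|| ≈ (0.0709, -0.9975) (||v_1|| = 1).

λ_1 = 16.0711,  λ_2 = 1.9289;  v_1 ≈ (0.0709, -0.9975)


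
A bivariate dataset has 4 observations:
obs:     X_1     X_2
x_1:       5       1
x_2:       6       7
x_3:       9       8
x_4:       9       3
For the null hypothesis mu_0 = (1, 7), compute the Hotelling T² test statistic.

Step 1 — sample mean vector:
  mean(X_1) = (5 + 6 + 9 + 9) / 4 = 29/4 = 7.25
  mean(X_2) = (1 + 7 + 8 + 3) / 4 = 19/4 = 4.75
  x̄ = (7.25, 4.75),  deviation x̄ - mu_0 = (7.25, 4.75) - (1, 7) = (6.25, -2.25).

Step 2 — sample covariance matrix, S[i,j] = (1/(n-1)) · Σ_k (x_{k,i} - mean_i) · (x_{k,j} - mean_j), divisor n-1 = 3:
  S[X_1,X_1] = ((-2.25)·(-2.25) + (-1.25)·(-1.25) + (1.75)·(1.75) + (1.75)·(1.75)) / 3 = 12.75/3 = 4.25
  S[X_1,X_2] = ((-2.25)·(-3.75) + (-1.25)·(2.25) + (1.75)·(3.25) + (1.75)·(-1.75)) / 3 = 8.25/3 = 2.75
  S[X_2,X_2] = ((-3.75)·(-3.75) + (2.25)·(2.25) + (3.25)·(3.25) + (-1.75)·(-1.75)) / 3 = 32.75/3 = 10.9167
  S = [[4.25, 2.75],
 [2.75, 10.9167]].

Step 3 — invert S. det(S) = 4.25·10.9167 - (2.75)² = 38.8333.
  S^{-1} = (1/det) · [[d, -b], [-b, a]] = [[0.2811, -0.0708],
 [-0.0708, 0.1094]].

Step 4 — quadratic form (x̄ - mu_0)^T · S^{-1} · (x̄ - mu_0):
  S^{-1} · (x̄ - mu_0) = (1.9163, -0.6888),
  (x̄ - mu_0)^T · [...] = (6.25)·(1.9163) + (-2.25)·(-0.6888) = 13.5268.

Step 5 — scale by n: T² = 4 · 13.5268 = 54.1073.

T² ≈ 54.1073


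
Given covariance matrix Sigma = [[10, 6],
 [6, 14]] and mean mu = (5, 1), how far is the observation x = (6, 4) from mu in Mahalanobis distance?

Step 1 — centre the observation: (x - mu) = (1, 3).

Step 2 — invert Sigma. det(Sigma) = 10·14 - (6)² = 104.
  Sigma^{-1} = (1/det) · [[d, -b], [-b, a]] = [[0.1346, -0.0577],
 [-0.0577, 0.0962]].

Step 3 — form the quadratic (x - mu)^T · Sigma^{-1} · (x - mu):
  Sigma^{-1} · (x - mu) = (-0.0385, 0.2308).
  (x - mu)^T · [Sigma^{-1} · (x - mu)] = (1)·(-0.0385) + (3)·(0.2308) = 0.6538.

Step 4 — take square root: d = √(0.6538) ≈ 0.8086.

d(x, mu) = √(0.6538) ≈ 0.8086


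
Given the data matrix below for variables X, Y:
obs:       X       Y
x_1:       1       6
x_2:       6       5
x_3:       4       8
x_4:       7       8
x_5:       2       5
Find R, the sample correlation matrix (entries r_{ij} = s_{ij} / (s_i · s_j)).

Step 1 — column means:
  mean(X) = (1 + 6 + 4 + 7 + 2) / 5 = 20/5 = 4
  mean(Y) = (6 + 5 + 8 + 8 + 5) / 5 = 32/5 = 6.4

Step 2 — sample variances and covariances s[i,j] = (1/(n-1)) · Σ_k (x_{k,i} - mean_i) · (x_{k,j} - mean_j), with n-1 = 4:
  s[X,X] = ((-3)·(-3) + (2)·(2) + (0)·(0) + (3)·(3) + (-2)·(-2)) / 4 = 26/4 = 6.5
  s[X,Y] = ((-3)·(-0.4) + (2)·(-1.4) + (0)·(1.6) + (3)·(1.6) + (-2)·(-1.4)) / 4 = 6/4 = 1.5
  s[Y,Y] = ((-0.4)·(-0.4) + (-1.4)·(-1.4) + (1.6)·(1.6) + (1.6)·(1.6) + (-1.4)·(-1.4)) / 4 = 9.2/4 = 2.3
  Sample standard deviations s_i = √(s[i,i]):
  s(X) = √(6.5) = 2.5495
  s(Y) = √(2.3) = 1.5166

Step 3 — r_{ij} = s_{ij} / (s_i · s_j):
  r[X,X] = 1 (diagonal).
  r[X,Y] = 1.5 / (2.5495 · 1.5166) = 1.5 / 3.8665 = 0.3879
  r[Y,Y] = 1 (diagonal).

R is symmetric with unit diagonal. Assembling:

R = [[1, 0.3879],
 [0.3879, 1]]


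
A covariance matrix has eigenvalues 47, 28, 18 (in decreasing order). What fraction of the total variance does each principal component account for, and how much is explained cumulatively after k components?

Step 1 — total variance = trace(Sigma) = Σ λ_i = 47 + 28 + 18 = 93.

Step 2 — fraction explained by component i = λ_i / Σ λ:
  PC1: 47/93 = 0.5054
  PC2: 28/93 = 0.3011
  PC3: 18/93 = 0.1935

Step 3 — cumulative fraction after k components = (λ_1 + ... + λ_k) / Σ λ:
  k = 1: 47/93 = 0.5054
  k = 2: (47 + 28)/93 = 75/93 = 0.8065
  k = 3: (47 + 28 + 18)/93 = 93/93 = 1

Summary (fraction, with percent):

explained: PC1 0.5054 (50.54%), PC2 0.3011 (30.11%), PC3 0.1935 (19.35%);  cumulative: 0.5054, 0.8065, 1


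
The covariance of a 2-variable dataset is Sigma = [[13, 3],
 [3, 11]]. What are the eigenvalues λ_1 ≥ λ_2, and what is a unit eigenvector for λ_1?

Step 1 — characteristic polynomial of 2×2 Sigma:
  det(Sigma - λI) = λ² - trace · λ + det = 0.
  trace = 13 + 11 = 24, det = 13·11 - (3)² = 134.
Step 2 — discriminant:
  Δ = trace² - 4·det = 576 - 536 = 40.
Step 3 — eigenvalues:
  λ = (trace ± √Δ)/2 = (24 ± 6.3246)/2,
  λ_1 = 15.1623,  λ_2 = 8.8377.

Step 4 — unit eigenvector for λ_1: solve (Sigma - λ_1 I)v = 0. First row:
  (13 - 15.1623)·v_x + (3)·v_y = 0, i.e. (-2.1623)·v_x + (3)·v_y = 0,
  so v ∝ (b, λ_1 - a) = (3, 2.1623) = u.
  ||u|| = √((3)² + (2.1623)²) = √(13.6754) ≈ 3.698,
  v_1 = u/||u|| ≈ (0.8112, 0.5847) (||v_1|| = 1).

λ_1 = 15.1623,  λ_2 = 8.8377;  v_1 ≈ (0.8112, 0.5847)


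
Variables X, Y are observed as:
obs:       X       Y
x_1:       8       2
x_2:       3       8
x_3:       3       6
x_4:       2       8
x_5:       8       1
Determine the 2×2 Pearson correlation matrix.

Step 1 — column means:
  mean(X) = (8 + 3 + 3 + 2 + 8) / 5 = 24/5 = 4.8
  mean(Y) = (2 + 8 + 6 + 8 + 1) / 5 = 25/5 = 5

Step 2 — sample variances and covariances s[i,j] = (1/(n-1)) · Σ_k (x_{k,i} - mean_i) · (x_{k,j} - mean_j), with n-1 = 4:
  s[X,X] = ((3.2)·(3.2) + (-1.8)·(-1.8) + (-1.8)·(-1.8) + (-2.8)·(-2.8) + (3.2)·(3.2)) / 4 = 34.8/4 = 8.7
  s[X,Y] = ((3.2)·(-3) + (-1.8)·(3) + (-1.8)·(1) + (-2.8)·(3) + (3.2)·(-4)) / 4 = -38/4 = -9.5
  s[Y,Y] = ((-3)·(-3) + (3)·(3) + (1)·(1) + (3)·(3) + (-4)·(-4)) / 4 = 44/4 = 11
  Sample standard deviations s_i = √(s[i,i]):
  s(X) = √(8.7) = 2.9496
  s(Y) = √(11) = 3.3166

Step 3 — r_{ij} = s_{ij} / (s_i · s_j):
  r[X,X] = 1 (diagonal).
  r[X,Y] = -9.5 / (2.9496 · 3.3166) = -9.5 / 9.7826 = -0.9711
  r[Y,Y] = 1 (diagonal).

R is symmetric with unit diagonal. Assembling:

R = [[1, -0.9711],
 [-0.9711, 1]]


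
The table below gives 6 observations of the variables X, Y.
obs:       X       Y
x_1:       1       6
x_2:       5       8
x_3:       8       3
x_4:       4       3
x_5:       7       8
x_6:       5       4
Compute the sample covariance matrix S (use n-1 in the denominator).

Step 1 — column means:
  mean(X) = (1 + 5 + 8 + 4 + 7 + 5) / 6 = 30/6 = 5
  mean(Y) = (6 + 8 + 3 + 3 + 8 + 4) / 6 = 32/6 = 5.3333

Step 2 — sample covariance S[i,j] = (1/(n-1)) · Σ_k (x_{k,i} - mean_i) · (x_{k,j} - mean_j), with n-1 = 5.
  S[X,X] = ((-4)·(-4) + (0)·(0) + (3)·(3) + (-1)·(-1) + (2)·(2) + (0)·(0)) / 5 = 30/5 = 6
  S[X,Y] = ((-4)·(0.6667) + (0)·(2.6667) + (3)·(-2.3333) + (-1)·(-2.3333) + (2)·(2.6667) + (0)·(-1.3333)) / 5 = -2/5 = -0.4
  S[Y,Y] = ((0.6667)·(0.6667) + (2.6667)·(2.6667) + (-2.3333)·(-2.3333) + (-2.3333)·(-2.3333) + (2.6667)·(2.6667) + (-1.3333)·(-1.3333)) / 5 = 27.3333/5 = 5.4667

S is symmetric (S[j,i] = S[i,j]). Assembling:

S = [[6, -0.4],
 [-0.4, 5.4667]]


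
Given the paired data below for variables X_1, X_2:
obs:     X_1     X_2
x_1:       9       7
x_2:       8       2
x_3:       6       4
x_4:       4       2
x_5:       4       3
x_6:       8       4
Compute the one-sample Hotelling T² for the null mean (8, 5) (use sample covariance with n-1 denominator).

Step 1 — sample mean vector:
  mean(X_1) = (9 + 8 + 6 + 4 + 4 + 8) / 6 = 39/6 = 6.5
  mean(X_2) = (7 + 2 + 4 + 2 + 3 + 4) / 6 = 22/6 = 3.6667
  x̄ = (6.5, 3.6667),  deviation x̄ - mu_0 = (6.5, 3.6667) - (8, 5) = (-1.5, -1.3333).

Step 2 — sample covariance matrix, S[i,j] = (1/(n-1)) · Σ_k (x_{k,i} - mean_i) · (x_{k,j} - mean_j), divisor n-1 = 5:
  S[X_1,X_1] = ((2.5)·(2.5) + (1.5)·(1.5) + (-0.5)·(-0.5) + (-2.5)·(-2.5) + (-2.5)·(-2.5) + (1.5)·(1.5)) / 5 = 23.5/5 = 4.7
  S[X_1,X_2] = ((2.5)·(3.3333) + (1.5)·(-1.6667) + (-0.5)·(0.3333) + (-2.5)·(-1.6667) + (-2.5)·(-0.6667) + (1.5)·(0.3333)) / 5 = 12/5 = 2.4
  S[X_2,X_2] = ((3.3333)·(3.3333) + (-1.6667)·(-1.6667) + (0.3333)·(0.3333) + (-1.6667)·(-1.6667) + (-0.6667)·(-0.6667) + (0.3333)·(0.3333)) / 5 = 17.3333/5 = 3.4667
  S = [[4.7, 2.4],
 [2.4, 3.4667]].

Step 3 — invert S. det(S) = 4.7·3.4667 - (2.4)² = 10.5333.
  S^{-1} = (1/det) · [[d, -b], [-b, a]] = [[0.3291, -0.2278],
 [-0.2278, 0.4462]].

Step 4 — quadratic form (x̄ - mu_0)^T · S^{-1} · (x̄ - mu_0):
  S^{-1} · (x̄ - mu_0) = (-0.1899, -0.2532),
  (x̄ - mu_0)^T · [...] = (-1.5)·(-0.1899) + (-1.3333)·(-0.2532) = 0.6224.

Step 5 — scale by n: T² = 6 · 0.6224 = 3.7342.

T² ≈ 3.7342


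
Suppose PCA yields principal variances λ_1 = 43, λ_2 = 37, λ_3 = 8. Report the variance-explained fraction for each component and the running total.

Step 1 — total variance = trace(Sigma) = Σ λ_i = 43 + 37 + 8 = 88.

Step 2 — fraction explained by component i = λ_i / Σ λ:
  PC1: 43/88 = 0.4886
  PC2: 37/88 = 0.4205
  PC3: 8/88 = 0.0909

Step 3 — cumulative fraction after k components = (λ_1 + ... + λ_k) / Σ λ:
  k = 1: 43/88 = 0.4886
  k = 2: (43 + 37)/88 = 80/88 = 0.9091
  k = 3: (43 + 37 + 8)/88 = 88/88 = 1

Summary (fraction, with percent):

explained: PC1 0.4886 (48.86%), PC2 0.4205 (42.05%), PC3 0.0909 (9.09%);  cumulative: 0.4886, 0.9091, 1


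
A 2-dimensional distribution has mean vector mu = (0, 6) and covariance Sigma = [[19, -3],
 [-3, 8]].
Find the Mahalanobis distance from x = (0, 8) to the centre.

Step 1 — centre the observation: (x - mu) = (0, 2).

Step 2 — invert Sigma. det(Sigma) = 19·8 - (-3)² = 143.
  Sigma^{-1} = (1/det) · [[d, -b], [-b, a]] = [[0.0559, 0.021],
 [0.021, 0.1329]].

Step 3 — form the quadratic (x - mu)^T · Sigma^{-1} · (x - mu):
  Sigma^{-1} · (x - mu) = (0.042, 0.2657).
  (x - mu)^T · [Sigma^{-1} · (x - mu)] = (0)·(0.042) + (2)·(0.2657) = 0.5315.

Step 4 — take square root: d = √(0.5315) ≈ 0.729.

d(x, mu) = √(0.5315) ≈ 0.729


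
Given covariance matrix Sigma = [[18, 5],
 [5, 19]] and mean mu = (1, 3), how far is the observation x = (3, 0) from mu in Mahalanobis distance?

Step 1 — centre the observation: (x - mu) = (2, -3).

Step 2 — invert Sigma. det(Sigma) = 18·19 - (5)² = 317.
  Sigma^{-1} = (1/det) · [[d, -b], [-b, a]] = [[0.0599, -0.0158],
 [-0.0158, 0.0568]].

Step 3 — form the quadratic (x - mu)^T · Sigma^{-1} · (x - mu):
  Sigma^{-1} · (x - mu) = (0.1672, -0.2019).
  (x - mu)^T · [Sigma^{-1} · (x - mu)] = (2)·(0.1672) + (-3)·(-0.2019) = 0.9401.

Step 4 — take square root: d = √(0.9401) ≈ 0.9696.

d(x, mu) = √(0.9401) ≈ 0.9696


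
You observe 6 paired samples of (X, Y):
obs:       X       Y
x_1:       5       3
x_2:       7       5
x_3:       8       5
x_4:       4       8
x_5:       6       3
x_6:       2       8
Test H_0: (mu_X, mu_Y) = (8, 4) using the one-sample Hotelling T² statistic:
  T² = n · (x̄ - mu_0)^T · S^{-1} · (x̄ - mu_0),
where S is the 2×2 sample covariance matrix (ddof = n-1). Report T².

Step 1 — sample mean vector:
  mean(X) = (5 + 7 + 8 + 4 + 6 + 2) / 6 = 32/6 = 5.3333
  mean(Y) = (3 + 5 + 5 + 8 + 3 + 8) / 6 = 32/6 = 5.3333
  x̄ = (5.3333, 5.3333),  deviation x̄ - mu_0 = (5.3333, 5.3333) - (8, 4) = (-2.6667, 1.3333).

Step 2 — sample covariance matrix, S[i,j] = (1/(n-1)) · Σ_k (x_{k,i} - mean_i) · (x_{k,j} - mean_j), divisor n-1 = 5:
  S[X,X] = ((-0.3333)·(-0.3333) + (1.6667)·(1.6667) + (2.6667)·(2.6667) + (-1.3333)·(-1.3333) + (0.6667)·(0.6667) + (-3.3333)·(-3.3333)) / 5 = 23.3333/5 = 4.6667
  S[X,Y] = ((-0.3333)·(-2.3333) + (1.6667)·(-0.3333) + (2.6667)·(-0.3333) + (-1.3333)·(2.6667) + (0.6667)·(-2.3333) + (-3.3333)·(2.6667)) / 5 = -14.6667/5 = -2.9333
  S[Y,Y] = ((-2.3333)·(-2.3333) + (-0.3333)·(-0.3333) + (-0.3333)·(-0.3333) + (2.6667)·(2.6667) + (-2.3333)·(-2.3333) + (2.6667)·(2.6667)) / 5 = 25.3333/5 = 5.0667
  S = [[4.6667, -2.9333],
 [-2.9333, 5.0667]].

Step 3 — invert S. det(S) = 4.6667·5.0667 - (-2.9333)² = 15.04.
  S^{-1} = (1/det) · [[d, -b], [-b, a]] = [[0.3369, 0.195],
 [0.195, 0.3103]].

Step 4 — quadratic form (x̄ - mu_0)^T · S^{-1} · (x̄ - mu_0):
  S^{-1} · (x̄ - mu_0) = (-0.6383, -0.1064),
  (x̄ - mu_0)^T · [...] = (-2.6667)·(-0.6383) + (1.3333)·(-0.1064) = 1.5603.

Step 5 — scale by n: T² = 6 · 1.5603 = 9.3617.

T² ≈ 9.3617


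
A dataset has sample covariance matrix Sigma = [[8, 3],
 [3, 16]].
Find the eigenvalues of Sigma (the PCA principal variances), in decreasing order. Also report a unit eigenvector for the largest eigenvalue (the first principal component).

Step 1 — characteristic polynomial of 2×2 Sigma:
  det(Sigma - λI) = λ² - trace · λ + det = 0.
  trace = 8 + 16 = 24, det = 8·16 - (3)² = 119.
Step 2 — discriminant:
  Δ = trace² - 4·det = 576 - 476 = 100.
Step 3 — eigenvalues:
  λ = (trace ± √Δ)/2 = (24 ± 10)/2,
  λ_1 = 17,  λ_2 = 7.

Step 4 — unit eigenvector for λ_1: solve (Sigma - λ_1 I)v = 0. First row:
  (8 - 17)·v_x + (3)·v_y = 0, i.e. (-9)·v_x + (3)·v_y = 0,
  so v ∝ (b, λ_1 - a) = (3, 9) = u.
  ||u|| = √((3)² + (9)²) = √(90) ≈ 9.4868,
  v_1 = u/||u|| ≈ (0.3162, 0.9487) (||v_1|| = 1).

λ_1 = 17,  λ_2 = 7;  v_1 ≈ (0.3162, 0.9487)


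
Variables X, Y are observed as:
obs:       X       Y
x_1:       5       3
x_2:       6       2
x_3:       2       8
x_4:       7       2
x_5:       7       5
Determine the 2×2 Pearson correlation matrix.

Step 1 — column means:
  mean(X) = (5 + 6 + 2 + 7 + 7) / 5 = 27/5 = 5.4
  mean(Y) = (3 + 2 + 8 + 2 + 5) / 5 = 20/5 = 4

Step 2 — sample variances and covariances s[i,j] = (1/(n-1)) · Σ_k (x_{k,i} - mean_i) · (x_{k,j} - mean_j), with n-1 = 4:
  s[X,X] = ((-0.4)·(-0.4) + (0.6)·(0.6) + (-3.4)·(-3.4) + (1.6)·(1.6) + (1.6)·(1.6)) / 4 = 17.2/4 = 4.3
  s[X,Y] = ((-0.4)·(-1) + (0.6)·(-2) + (-3.4)·(4) + (1.6)·(-2) + (1.6)·(1)) / 4 = -16/4 = -4
  s[Y,Y] = ((-1)·(-1) + (-2)·(-2) + (4)·(4) + (-2)·(-2) + (1)·(1)) / 4 = 26/4 = 6.5
  Sample standard deviations s_i = √(s[i,i]):
  s(X) = √(4.3) = 2.0736
  s(Y) = √(6.5) = 2.5495

Step 3 — r_{ij} = s_{ij} / (s_i · s_j):
  r[X,X] = 1 (diagonal).
  r[X,Y] = -4 / (2.0736 · 2.5495) = -4 / 5.2868 = -0.7566
  r[Y,Y] = 1 (diagonal).

R is symmetric with unit diagonal. Assembling:

R = [[1, -0.7566],
 [-0.7566, 1]]


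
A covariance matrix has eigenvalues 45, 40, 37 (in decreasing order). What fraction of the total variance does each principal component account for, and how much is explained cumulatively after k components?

Step 1 — total variance = trace(Sigma) = Σ λ_i = 45 + 40 + 37 = 122.

Step 2 — fraction explained by component i = λ_i / Σ λ:
  PC1: 45/122 = 0.3689
  PC2: 40/122 = 0.3279
  PC3: 37/122 = 0.3033

Step 3 — cumulative fraction after k components = (λ_1 + ... + λ_k) / Σ λ:
  k = 1: 45/122 = 0.3689
  k = 2: (45 + 40)/122 = 85/122 = 0.6967
  k = 3: (45 + 40 + 37)/122 = 122/122 = 1

Summary (fraction, with percent):

explained: PC1 0.3689 (36.89%), PC2 0.3279 (32.79%), PC3 0.3033 (30.33%);  cumulative: 0.3689, 0.6967, 1


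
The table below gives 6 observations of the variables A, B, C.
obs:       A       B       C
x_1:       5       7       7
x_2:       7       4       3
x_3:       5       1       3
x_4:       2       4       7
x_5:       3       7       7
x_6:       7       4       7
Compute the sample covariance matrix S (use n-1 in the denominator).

Step 1 — column means:
  mean(A) = (5 + 7 + 5 + 2 + 3 + 7) / 6 = 29/6 = 4.8333
  mean(B) = (7 + 4 + 1 + 4 + 7 + 4) / 6 = 27/6 = 4.5
  mean(C) = (7 + 3 + 3 + 7 + 7 + 7) / 6 = 34/6 = 5.6667

Step 2 — sample covariance S[i,j] = (1/(n-1)) · Σ_k (x_{k,i} - mean_i) · (x_{k,j} - mean_j), with n-1 = 5.
  S[A,A] = ((0.1667)·(0.1667) + (2.1667)·(2.1667) + (0.1667)·(0.1667) + (-2.8333)·(-2.8333) + (-1.8333)·(-1.8333) + (2.1667)·(2.1667)) / 5 = 20.8333/5 = 4.1667
  S[A,B] = ((0.1667)·(2.5) + (2.1667)·(-0.5) + (0.1667)·(-3.5) + (-2.8333)·(-0.5) + (-1.8333)·(2.5) + (2.1667)·(-0.5)) / 5 = -5.5/5 = -1.1
  S[A,C] = ((0.1667)·(1.3333) + (2.1667)·(-2.6667) + (0.1667)·(-2.6667) + (-2.8333)·(1.3333) + (-1.8333)·(1.3333) + (2.1667)·(1.3333)) / 5 = -9.3333/5 = -1.8667
  S[B,B] = ((2.5)·(2.5) + (-0.5)·(-0.5) + (-3.5)·(-3.5) + (-0.5)·(-0.5) + (2.5)·(2.5) + (-0.5)·(-0.5)) / 5 = 25.5/5 = 5.1
  S[B,C] = ((2.5)·(1.3333) + (-0.5)·(-2.6667) + (-3.5)·(-2.6667) + (-0.5)·(1.3333) + (2.5)·(1.3333) + (-0.5)·(1.3333)) / 5 = 16/5 = 3.2
  S[C,C] = ((1.3333)·(1.3333) + (-2.6667)·(-2.6667) + (-2.6667)·(-2.6667) + (1.3333)·(1.3333) + (1.3333)·(1.3333) + (1.3333)·(1.3333)) / 5 = 21.3333/5 = 4.2667

S is symmetric (S[j,i] = S[i,j]). Assembling:

S = [[4.1667, -1.1, -1.8667],
 [-1.1, 5.1, 3.2],
 [-1.8667, 3.2, 4.2667]]


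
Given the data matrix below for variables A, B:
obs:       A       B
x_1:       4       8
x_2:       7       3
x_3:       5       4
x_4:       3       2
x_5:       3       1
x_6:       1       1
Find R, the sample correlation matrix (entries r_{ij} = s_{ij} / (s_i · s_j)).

Step 1 — column means:
  mean(A) = (4 + 7 + 5 + 3 + 3 + 1) / 6 = 23/6 = 3.8333
  mean(B) = (8 + 3 + 4 + 2 + 1 + 1) / 6 = 19/6 = 3.1667

Step 2 — sample variances and covariances s[i,j] = (1/(n-1)) · Σ_k (x_{k,i} - mean_i) · (x_{k,j} - mean_j), with n-1 = 5:
  s[A,A] = ((0.1667)·(0.1667) + (3.1667)·(3.1667) + (1.1667)·(1.1667) + (-0.8333)·(-0.8333) + (-0.8333)·(-0.8333) + (-2.8333)·(-2.8333)) / 5 = 20.8333/5 = 4.1667
  s[A,B] = ((0.1667)·(4.8333) + (3.1667)·(-0.1667) + (1.1667)·(0.8333) + (-0.8333)·(-1.1667) + (-0.8333)·(-2.1667) + (-2.8333)·(-2.1667)) / 5 = 10.1667/5 = 2.0333
  s[B,B] = ((4.8333)·(4.8333) + (-0.1667)·(-0.1667) + (0.8333)·(0.8333) + (-1.1667)·(-1.1667) + (-2.1667)·(-2.1667) + (-2.1667)·(-2.1667)) / 5 = 34.8333/5 = 6.9667
  Sample standard deviations s_i = √(s[i,i]):
  s(A) = √(4.1667) = 2.0412
  s(B) = √(6.9667) = 2.6394

Step 3 — r_{ij} = s_{ij} / (s_i · s_j):
  r[A,A] = 1 (diagonal).
  r[A,B] = 2.0333 / (2.0412 · 2.6394) = 2.0333 / 5.3877 = 0.3774
  r[B,B] = 1 (diagonal).

R is symmetric with unit diagonal. Assembling:

R = [[1, 0.3774],
 [0.3774, 1]]


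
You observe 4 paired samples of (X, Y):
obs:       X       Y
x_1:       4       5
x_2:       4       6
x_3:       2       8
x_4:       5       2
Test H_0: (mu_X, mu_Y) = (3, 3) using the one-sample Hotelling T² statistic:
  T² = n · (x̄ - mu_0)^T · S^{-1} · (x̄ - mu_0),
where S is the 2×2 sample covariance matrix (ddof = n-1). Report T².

Step 1 — sample mean vector:
  mean(X) = (4 + 4 + 2 + 5) / 4 = 15/4 = 3.75
  mean(Y) = (5 + 6 + 8 + 2) / 4 = 21/4 = 5.25
  x̄ = (3.75, 5.25),  deviation x̄ - mu_0 = (3.75, 5.25) - (3, 3) = (0.75, 2.25).

Step 2 — sample covariance matrix, S[i,j] = (1/(n-1)) · Σ_k (x_{k,i} - mean_i) · (x_{k,j} - mean_j), divisor n-1 = 3:
  S[X,X] = ((0.25)·(0.25) + (0.25)·(0.25) + (-1.75)·(-1.75) + (1.25)·(1.25)) / 3 = 4.75/3 = 1.5833
  S[X,Y] = ((0.25)·(-0.25) + (0.25)·(0.75) + (-1.75)·(2.75) + (1.25)·(-3.25)) / 3 = -8.75/3 = -2.9167
  S[Y,Y] = ((-0.25)·(-0.25) + (0.75)·(0.75) + (2.75)·(2.75) + (-3.25)·(-3.25)) / 3 = 18.75/3 = 6.25
  S = [[1.5833, -2.9167],
 [-2.9167, 6.25]].

Step 3 — invert S. det(S) = 1.5833·6.25 - (-2.9167)² = 1.3889.
  S^{-1} = (1/det) · [[d, -b], [-b, a]] = [[4.5, 2.1],
 [2.1, 1.14]].

Step 4 — quadratic form (x̄ - mu_0)^T · S^{-1} · (x̄ - mu_0):
  S^{-1} · (x̄ - mu_0) = (8.1, 4.14),
  (x̄ - mu_0)^T · [...] = (0.75)·(8.1) + (2.25)·(4.14) = 15.39.

Step 5 — scale by n: T² = 4 · 15.39 = 61.56.

T² ≈ 61.56


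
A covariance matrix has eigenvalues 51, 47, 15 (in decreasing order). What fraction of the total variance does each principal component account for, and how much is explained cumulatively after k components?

Step 1 — total variance = trace(Sigma) = Σ λ_i = 51 + 47 + 15 = 113.

Step 2 — fraction explained by component i = λ_i / Σ λ:
  PC1: 51/113 = 0.4513
  PC2: 47/113 = 0.4159
  PC3: 15/113 = 0.1327

Step 3 — cumulative fraction after k components = (λ_1 + ... + λ_k) / Σ λ:
  k = 1: 51/113 = 0.4513
  k = 2: (51 + 47)/113 = 98/113 = 0.8673
  k = 3: (51 + 47 + 15)/113 = 113/113 = 1

Summary (fraction, with percent):

explained: PC1 0.4513 (45.13%), PC2 0.4159 (41.59%), PC3 0.1327 (13.27%);  cumulative: 0.4513, 0.8673, 1


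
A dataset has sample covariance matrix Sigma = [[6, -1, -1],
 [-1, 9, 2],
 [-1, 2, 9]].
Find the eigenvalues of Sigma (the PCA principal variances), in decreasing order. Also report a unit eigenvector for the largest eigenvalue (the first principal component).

Step 1 — characteristic polynomial p(λ) = det(λI - Sigma) = λ³ - tr·λ² + c_1·λ - det, where tr = trace, c_1 = sum of the principal 2×2 minors, det = det(Sigma):
  tr = 6 + 9 + 9 = 24,
  c_1 = (6·9 - (-1)²) + (6·9 - (-1)²) + (9·9 - (2)²) = 53 + 53 + 77 = 183,
  det = 6·(9·9 - (2)²) - (-1)·((-1)·9 - (2)·(-1)) + (-1)·((-1)·(2) - 9·(-1)) = 6·(77) - (-1)·(-7) + (-1)·(7) = 448.
  So p(λ) = λ³ - 24λ² + 183λ - 448.
Step 2 — look for an integer root (rational root theorem: any rational root is an integer divisor of 448). Testing λ = 7:
  p(7) = 343 - 1176 + 1281 - 448 = 0  ✓
  Dividing out (λ - 7): p(λ) = (λ - 7)(λ² - 17λ + 64).
Step 3 — remaining eigenvalues from the quadratic λ² - 17λ + 64 = 0:
  Δ = 17² - 4·64 = 289 - 256 = 33,  λ = (17 ± √33)/2 = (17 ± 5.7446)/2 ≈ 11.3723 or 5.6277.
  Sorted: λ_1 = 11.3723,  λ_2 = 7,  λ_3 = 5.6277  (check: sum = 24 = tr ✓).

Step 4 — unit eigenvector for λ_1 ≈ 11.3723: v spans the null space of (Sigma - λ_1 I), whose rows are
  r_1 = (-5.3723, -1, -1),  r_2 = (-1, -2.3723, 2),  r_3 = (-1, 2, -2.3723).
  v is orthogonal to every row, so take v ∝ r_1 × r_2 = ((-1)·(2) - (-1)·(-2.3723), (-1)·(-1) - (-5.3723)·(2), (-5.3723)·(-2.3723) - (-1)·(-1)) ≈ (-4.3723, 11.7446, 11.7446).
  Rescale (multiply by -1 so the first nonzero entry is positive): u = (4.3723, -11.7446, -11.7446).
  ||u|| = √((4.3723)² + (-11.7446)² + (-11.7446)²) = √(294.9863) ≈ 17.1752,  v_1 = u/||u|| ≈ (0.2546, -0.6838, -0.6838) (||v_1|| = 1).

λ_1 = 11.3723,  λ_2 = 7,  λ_3 = 5.6277;  v_1 ≈ (0.2546, -0.6838, -0.6838)


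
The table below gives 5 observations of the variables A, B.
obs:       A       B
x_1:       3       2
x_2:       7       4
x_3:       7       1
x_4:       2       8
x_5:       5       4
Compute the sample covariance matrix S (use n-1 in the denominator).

Step 1 — column means:
  mean(A) = (3 + 7 + 7 + 2 + 5) / 5 = 24/5 = 4.8
  mean(B) = (2 + 4 + 1 + 8 + 4) / 5 = 19/5 = 3.8

Step 2 — sample covariance S[i,j] = (1/(n-1)) · Σ_k (x_{k,i} - mean_i) · (x_{k,j} - mean_j), with n-1 = 4.
  S[A,A] = ((-1.8)·(-1.8) + (2.2)·(2.2) + (2.2)·(2.2) + (-2.8)·(-2.8) + (0.2)·(0.2)) / 4 = 20.8/4 = 5.2
  S[A,B] = ((-1.8)·(-1.8) + (2.2)·(0.2) + (2.2)·(-2.8) + (-2.8)·(4.2) + (0.2)·(0.2)) / 4 = -14.2/4 = -3.55
  S[B,B] = ((-1.8)·(-1.8) + (0.2)·(0.2) + (-2.8)·(-2.8) + (4.2)·(4.2) + (0.2)·(0.2)) / 4 = 28.8/4 = 7.2

S is symmetric (S[j,i] = S[i,j]). Assembling:

S = [[5.2, -3.55],
 [-3.55, 7.2]]


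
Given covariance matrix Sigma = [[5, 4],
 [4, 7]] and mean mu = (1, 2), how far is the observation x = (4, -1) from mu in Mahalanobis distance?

Step 1 — centre the observation: (x - mu) = (3, -3).

Step 2 — invert Sigma. det(Sigma) = 5·7 - (4)² = 19.
  Sigma^{-1} = (1/det) · [[d, -b], [-b, a]] = [[0.3684, -0.2105],
 [-0.2105, 0.2632]].

Step 3 — form the quadratic (x - mu)^T · Sigma^{-1} · (x - mu):
  Sigma^{-1} · (x - mu) = (1.7368, -1.4211).
  (x - mu)^T · [Sigma^{-1} · (x - mu)] = (3)·(1.7368) + (-3)·(-1.4211) = 9.4737.

Step 4 — take square root: d = √(9.4737) ≈ 3.0779.

d(x, mu) = √(9.4737) ≈ 3.0779


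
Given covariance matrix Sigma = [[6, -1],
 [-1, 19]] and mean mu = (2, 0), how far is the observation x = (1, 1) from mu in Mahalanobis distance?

Step 1 — centre the observation: (x - mu) = (-1, 1).

Step 2 — invert Sigma. det(Sigma) = 6·19 - (-1)² = 113.
  Sigma^{-1} = (1/det) · [[d, -b], [-b, a]] = [[0.1681, 0.0088],
 [0.0088, 0.0531]].

Step 3 — form the quadratic (x - mu)^T · Sigma^{-1} · (x - mu):
  Sigma^{-1} · (x - mu) = (-0.1593, 0.0442).
  (x - mu)^T · [Sigma^{-1} · (x - mu)] = (-1)·(-0.1593) + (1)·(0.0442) = 0.2035.

Step 4 — take square root: d = √(0.2035) ≈ 0.4512.

d(x, mu) = √(0.2035) ≈ 0.4512


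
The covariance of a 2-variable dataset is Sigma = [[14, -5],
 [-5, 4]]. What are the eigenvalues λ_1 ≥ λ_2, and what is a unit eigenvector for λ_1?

Step 1 — characteristic polynomial of 2×2 Sigma:
  det(Sigma - λI) = λ² - trace · λ + det = 0.
  trace = 14 + 4 = 18, det = 14·4 - (-5)² = 31.
Step 2 — discriminant:
  Δ = trace² - 4·det = 324 - 124 = 200.
Step 3 — eigenvalues:
  λ = (trace ± √Δ)/2 = (18 ± 14.1421)/2,
  λ_1 = 16.0711,  λ_2 = 1.9289.

Step 4 — unit eigenvector for λ_1: solve (Sigma - λ_1 I)v = 0. First row:
  (14 - 16.0711)·v_x + (-5)·v_y = 0, i.e. (-2.0711)·v_x + (-5)·v_y = 0,
  so v ∝ (b, λ_1 - a) = (-5, 2.0711); multiply by -1 so the first entry is positive: u = (5, -2.0711).
  ||u|| = √((5)² + (-2.0711)²) = √(29.2893) ≈ 5.412,
  v_1 = u/||u|| ≈ (0.9239, -0.3827) (||v_1|| = 1).

λ_1 = 16.0711,  λ_2 = 1.9289;  v_1 ≈ (0.9239, -0.3827)


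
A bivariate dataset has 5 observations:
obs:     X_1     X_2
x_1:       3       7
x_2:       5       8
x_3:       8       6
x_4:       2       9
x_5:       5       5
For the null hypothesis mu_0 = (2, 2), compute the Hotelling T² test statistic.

Step 1 — sample mean vector:
  mean(X_1) = (3 + 5 + 8 + 2 + 5) / 5 = 23/5 = 4.6
  mean(X_2) = (7 + 8 + 6 + 9 + 5) / 5 = 35/5 = 7
  x̄ = (4.6, 7),  deviation x̄ - mu_0 = (4.6, 7) - (2, 2) = (2.6, 5).

Step 2 — sample covariance matrix, S[i,j] = (1/(n-1)) · Σ_k (x_{k,i} - mean_i) · (x_{k,j} - mean_j), divisor n-1 = 4:
  S[X_1,X_1] = ((-1.6)·(-1.6) + (0.4)·(0.4) + (3.4)·(3.4) + (-2.6)·(-2.6) + (0.4)·(0.4)) / 4 = 21.2/4 = 5.3
  S[X_1,X_2] = ((-1.6)·(0) + (0.4)·(1) + (3.4)·(-1) + (-2.6)·(2) + (0.4)·(-2)) / 4 = -9/4 = -2.25
  S[X_2,X_2] = ((0)·(0) + (1)·(1) + (-1)·(-1) + (2)·(2) + (-2)·(-2)) / 4 = 10/4 = 2.5
  S = [[5.3, -2.25],
 [-2.25, 2.5]].

Step 3 — invert S. det(S) = 5.3·2.5 - (-2.25)² = 8.1875.
  S^{-1} = (1/det) · [[d, -b], [-b, a]] = [[0.3053, 0.2748],
 [0.2748, 0.6473]].

Step 4 — quadratic form (x̄ - mu_0)^T · S^{-1} · (x̄ - mu_0):
  S^{-1} · (x̄ - mu_0) = (2.1679, 3.9511),
  (x̄ - mu_0)^T · [...] = (2.6)·(2.1679) + (5)·(3.9511) = 25.3924.

Step 5 — scale by n: T² = 5 · 25.3924 = 126.9618.

T² ≈ 126.9618


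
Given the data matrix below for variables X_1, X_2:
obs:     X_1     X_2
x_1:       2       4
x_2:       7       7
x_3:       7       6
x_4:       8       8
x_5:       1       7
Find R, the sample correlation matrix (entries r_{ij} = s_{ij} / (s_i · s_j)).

Step 1 — column means:
  mean(X_1) = (2 + 7 + 7 + 8 + 1) / 5 = 25/5 = 5
  mean(X_2) = (4 + 7 + 6 + 8 + 7) / 5 = 32/5 = 6.4

Step 2 — sample variances and covariances s[i,j] = (1/(n-1)) · Σ_k (x_{k,i} - mean_i) · (x_{k,j} - mean_j), with n-1 = 4:
  s[X_1,X_1] = ((-3)·(-3) + (2)·(2) + (2)·(2) + (3)·(3) + (-4)·(-4)) / 4 = 42/4 = 10.5
  s[X_1,X_2] = ((-3)·(-2.4) + (2)·(0.6) + (2)·(-0.4) + (3)·(1.6) + (-4)·(0.6)) / 4 = 10/4 = 2.5
  s[X_2,X_2] = ((-2.4)·(-2.4) + (0.6)·(0.6) + (-0.4)·(-0.4) + (1.6)·(1.6) + (0.6)·(0.6)) / 4 = 9.2/4 = 2.3
  Sample standard deviations s_i = √(s[i,i]):
  s(X_1) = √(10.5) = 3.2404
  s(X_2) = √(2.3) = 1.5166

Step 3 — r_{ij} = s_{ij} / (s_i · s_j):
  r[X_1,X_1] = 1 (diagonal).
  r[X_1,X_2] = 2.5 / (3.2404 · 1.5166) = 2.5 / 4.9143 = 0.5087
  r[X_2,X_2] = 1 (diagonal).

R is symmetric with unit diagonal. Assembling:

R = [[1, 0.5087],
 [0.5087, 1]]


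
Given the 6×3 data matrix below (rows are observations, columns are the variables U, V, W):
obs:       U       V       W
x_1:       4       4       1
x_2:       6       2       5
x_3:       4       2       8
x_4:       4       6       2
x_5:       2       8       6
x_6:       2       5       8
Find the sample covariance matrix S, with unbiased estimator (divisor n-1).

Step 1 — column means:
  mean(U) = (4 + 6 + 4 + 4 + 2 + 2) / 6 = 22/6 = 3.6667
  mean(V) = (4 + 2 + 2 + 6 + 8 + 5) / 6 = 27/6 = 4.5
  mean(W) = (1 + 5 + 8 + 2 + 6 + 8) / 6 = 30/6 = 5

Step 2 — sample covariance S[i,j] = (1/(n-1)) · Σ_k (x_{k,i} - mean_i) · (x_{k,j} - mean_j), with n-1 = 5.
  S[U,U] = ((0.3333)·(0.3333) + (2.3333)·(2.3333) + (0.3333)·(0.3333) + (0.3333)·(0.3333) + (-1.6667)·(-1.6667) + (-1.6667)·(-1.6667)) / 5 = 11.3333/5 = 2.2667
  S[U,V] = ((0.3333)·(-0.5) + (2.3333)·(-2.5) + (0.3333)·(-2.5) + (0.3333)·(1.5) + (-1.6667)·(3.5) + (-1.6667)·(0.5)) / 5 = -13/5 = -2.6
  S[U,W] = ((0.3333)·(-4) + (2.3333)·(0) + (0.3333)·(3) + (0.3333)·(-3) + (-1.6667)·(1) + (-1.6667)·(3)) / 5 = -8/5 = -1.6
  S[V,V] = ((-0.5)·(-0.5) + (-2.5)·(-2.5) + (-2.5)·(-2.5) + (1.5)·(1.5) + (3.5)·(3.5) + (0.5)·(0.5)) / 5 = 27.5/5 = 5.5
  S[V,W] = ((-0.5)·(-4) + (-2.5)·(0) + (-2.5)·(3) + (1.5)·(-3) + (3.5)·(1) + (0.5)·(3)) / 5 = -5/5 = -1
  S[W,W] = ((-4)·(-4) + (0)·(0) + (3)·(3) + (-3)·(-3) + (1)·(1) + (3)·(3)) / 5 = 44/5 = 8.8

S is symmetric (S[j,i] = S[i,j]). Assembling:

S = [[2.2667, -2.6, -1.6],
 [-2.6, 5.5, -1],
 [-1.6, -1, 8.8]]
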